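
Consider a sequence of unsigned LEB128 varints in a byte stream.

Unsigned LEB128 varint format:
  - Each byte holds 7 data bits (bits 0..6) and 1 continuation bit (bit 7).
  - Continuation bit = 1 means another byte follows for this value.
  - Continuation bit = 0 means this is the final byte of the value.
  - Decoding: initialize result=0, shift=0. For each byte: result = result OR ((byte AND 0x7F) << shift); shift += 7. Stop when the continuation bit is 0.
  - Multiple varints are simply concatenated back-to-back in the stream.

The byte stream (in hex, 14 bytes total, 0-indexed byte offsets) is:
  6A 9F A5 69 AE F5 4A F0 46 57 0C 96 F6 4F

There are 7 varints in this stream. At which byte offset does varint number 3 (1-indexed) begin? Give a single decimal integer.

Answer: 4

Derivation:
  byte[0]=0x6A cont=0 payload=0x6A=106: acc |= 106<<0 -> acc=106 shift=7 [end]
Varint 1: bytes[0:1] = 6A -> value 106 (1 byte(s))
  byte[1]=0x9F cont=1 payload=0x1F=31: acc |= 31<<0 -> acc=31 shift=7
  byte[2]=0xA5 cont=1 payload=0x25=37: acc |= 37<<7 -> acc=4767 shift=14
  byte[3]=0x69 cont=0 payload=0x69=105: acc |= 105<<14 -> acc=1725087 shift=21 [end]
Varint 2: bytes[1:4] = 9F A5 69 -> value 1725087 (3 byte(s))
  byte[4]=0xAE cont=1 payload=0x2E=46: acc |= 46<<0 -> acc=46 shift=7
  byte[5]=0xF5 cont=1 payload=0x75=117: acc |= 117<<7 -> acc=15022 shift=14
  byte[6]=0x4A cont=0 payload=0x4A=74: acc |= 74<<14 -> acc=1227438 shift=21 [end]
Varint 3: bytes[4:7] = AE F5 4A -> value 1227438 (3 byte(s))
  byte[7]=0xF0 cont=1 payload=0x70=112: acc |= 112<<0 -> acc=112 shift=7
  byte[8]=0x46 cont=0 payload=0x46=70: acc |= 70<<7 -> acc=9072 shift=14 [end]
Varint 4: bytes[7:9] = F0 46 -> value 9072 (2 byte(s))
  byte[9]=0x57 cont=0 payload=0x57=87: acc |= 87<<0 -> acc=87 shift=7 [end]
Varint 5: bytes[9:10] = 57 -> value 87 (1 byte(s))
  byte[10]=0x0C cont=0 payload=0x0C=12: acc |= 12<<0 -> acc=12 shift=7 [end]
Varint 6: bytes[10:11] = 0C -> value 12 (1 byte(s))
  byte[11]=0x96 cont=1 payload=0x16=22: acc |= 22<<0 -> acc=22 shift=7
  byte[12]=0xF6 cont=1 payload=0x76=118: acc |= 118<<7 -> acc=15126 shift=14
  byte[13]=0x4F cont=0 payload=0x4F=79: acc |= 79<<14 -> acc=1309462 shift=21 [end]
Varint 7: bytes[11:14] = 96 F6 4F -> value 1309462 (3 byte(s))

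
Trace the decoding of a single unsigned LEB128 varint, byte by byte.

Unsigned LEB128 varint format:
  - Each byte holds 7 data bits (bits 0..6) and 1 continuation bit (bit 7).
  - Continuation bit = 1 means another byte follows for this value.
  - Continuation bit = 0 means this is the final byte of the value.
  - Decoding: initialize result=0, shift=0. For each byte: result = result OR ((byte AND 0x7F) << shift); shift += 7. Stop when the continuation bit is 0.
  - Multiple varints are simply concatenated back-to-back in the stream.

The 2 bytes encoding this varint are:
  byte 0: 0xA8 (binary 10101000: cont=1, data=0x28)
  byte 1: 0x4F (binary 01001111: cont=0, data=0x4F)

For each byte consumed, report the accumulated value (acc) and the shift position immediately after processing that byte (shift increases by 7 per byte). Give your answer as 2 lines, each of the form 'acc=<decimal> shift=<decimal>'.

byte 0=0xA8: payload=0x28=40, contrib = 40<<0 = 40; acc -> 40, shift -> 7
byte 1=0x4F: payload=0x4F=79, contrib = 79<<7 = 10112; acc -> 10152, shift -> 14

Answer: acc=40 shift=7
acc=10152 shift=14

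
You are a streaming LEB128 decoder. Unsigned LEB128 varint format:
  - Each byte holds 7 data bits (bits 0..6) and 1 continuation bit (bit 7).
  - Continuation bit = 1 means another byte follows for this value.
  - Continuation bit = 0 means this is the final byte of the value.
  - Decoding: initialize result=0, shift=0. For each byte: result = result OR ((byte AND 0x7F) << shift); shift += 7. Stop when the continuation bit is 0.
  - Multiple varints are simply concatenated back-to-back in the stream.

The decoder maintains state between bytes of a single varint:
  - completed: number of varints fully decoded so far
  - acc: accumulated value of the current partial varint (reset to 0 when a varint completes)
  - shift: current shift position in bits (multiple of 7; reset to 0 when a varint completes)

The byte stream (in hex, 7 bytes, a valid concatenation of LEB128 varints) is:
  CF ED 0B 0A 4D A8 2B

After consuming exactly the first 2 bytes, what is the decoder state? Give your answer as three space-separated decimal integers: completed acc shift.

Answer: 0 14031 14

Derivation:
byte[0]=0xCF cont=1 payload=0x4F: acc |= 79<<0 -> completed=0 acc=79 shift=7
byte[1]=0xED cont=1 payload=0x6D: acc |= 109<<7 -> completed=0 acc=14031 shift=14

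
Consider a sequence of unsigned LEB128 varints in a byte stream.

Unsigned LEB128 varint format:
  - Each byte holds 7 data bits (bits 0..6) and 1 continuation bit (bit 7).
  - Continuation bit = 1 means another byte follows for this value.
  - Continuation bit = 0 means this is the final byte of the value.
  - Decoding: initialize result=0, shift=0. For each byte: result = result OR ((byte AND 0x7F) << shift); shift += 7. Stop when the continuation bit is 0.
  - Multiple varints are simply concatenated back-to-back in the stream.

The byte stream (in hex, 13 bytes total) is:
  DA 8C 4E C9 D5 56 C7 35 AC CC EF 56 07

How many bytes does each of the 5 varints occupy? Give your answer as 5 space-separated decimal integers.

Answer: 3 3 2 4 1

Derivation:
  byte[0]=0xDA cont=1 payload=0x5A=90: acc |= 90<<0 -> acc=90 shift=7
  byte[1]=0x8C cont=1 payload=0x0C=12: acc |= 12<<7 -> acc=1626 shift=14
  byte[2]=0x4E cont=0 payload=0x4E=78: acc |= 78<<14 -> acc=1279578 shift=21 [end]
Varint 1: bytes[0:3] = DA 8C 4E -> value 1279578 (3 byte(s))
  byte[3]=0xC9 cont=1 payload=0x49=73: acc |= 73<<0 -> acc=73 shift=7
  byte[4]=0xD5 cont=1 payload=0x55=85: acc |= 85<<7 -> acc=10953 shift=14
  byte[5]=0x56 cont=0 payload=0x56=86: acc |= 86<<14 -> acc=1419977 shift=21 [end]
Varint 2: bytes[3:6] = C9 D5 56 -> value 1419977 (3 byte(s))
  byte[6]=0xC7 cont=1 payload=0x47=71: acc |= 71<<0 -> acc=71 shift=7
  byte[7]=0x35 cont=0 payload=0x35=53: acc |= 53<<7 -> acc=6855 shift=14 [end]
Varint 3: bytes[6:8] = C7 35 -> value 6855 (2 byte(s))
  byte[8]=0xAC cont=1 payload=0x2C=44: acc |= 44<<0 -> acc=44 shift=7
  byte[9]=0xCC cont=1 payload=0x4C=76: acc |= 76<<7 -> acc=9772 shift=14
  byte[10]=0xEF cont=1 payload=0x6F=111: acc |= 111<<14 -> acc=1828396 shift=21
  byte[11]=0x56 cont=0 payload=0x56=86: acc |= 86<<21 -> acc=182183468 shift=28 [end]
Varint 4: bytes[8:12] = AC CC EF 56 -> value 182183468 (4 byte(s))
  byte[12]=0x07 cont=0 payload=0x07=7: acc |= 7<<0 -> acc=7 shift=7 [end]
Varint 5: bytes[12:13] = 07 -> value 7 (1 byte(s))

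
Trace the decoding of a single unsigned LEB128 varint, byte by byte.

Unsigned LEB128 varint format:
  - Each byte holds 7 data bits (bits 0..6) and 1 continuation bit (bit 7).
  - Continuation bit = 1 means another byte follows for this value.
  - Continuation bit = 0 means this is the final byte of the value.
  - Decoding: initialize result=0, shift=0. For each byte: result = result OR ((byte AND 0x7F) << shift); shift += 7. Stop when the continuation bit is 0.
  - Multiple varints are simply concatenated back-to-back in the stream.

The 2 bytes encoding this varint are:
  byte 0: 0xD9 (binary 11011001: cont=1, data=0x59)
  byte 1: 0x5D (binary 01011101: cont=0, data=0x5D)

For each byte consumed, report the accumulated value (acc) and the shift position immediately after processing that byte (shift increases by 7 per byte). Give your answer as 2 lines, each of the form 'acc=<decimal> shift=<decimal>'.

byte 0=0xD9: payload=0x59=89, contrib = 89<<0 = 89; acc -> 89, shift -> 7
byte 1=0x5D: payload=0x5D=93, contrib = 93<<7 = 11904; acc -> 11993, shift -> 14

Answer: acc=89 shift=7
acc=11993 shift=14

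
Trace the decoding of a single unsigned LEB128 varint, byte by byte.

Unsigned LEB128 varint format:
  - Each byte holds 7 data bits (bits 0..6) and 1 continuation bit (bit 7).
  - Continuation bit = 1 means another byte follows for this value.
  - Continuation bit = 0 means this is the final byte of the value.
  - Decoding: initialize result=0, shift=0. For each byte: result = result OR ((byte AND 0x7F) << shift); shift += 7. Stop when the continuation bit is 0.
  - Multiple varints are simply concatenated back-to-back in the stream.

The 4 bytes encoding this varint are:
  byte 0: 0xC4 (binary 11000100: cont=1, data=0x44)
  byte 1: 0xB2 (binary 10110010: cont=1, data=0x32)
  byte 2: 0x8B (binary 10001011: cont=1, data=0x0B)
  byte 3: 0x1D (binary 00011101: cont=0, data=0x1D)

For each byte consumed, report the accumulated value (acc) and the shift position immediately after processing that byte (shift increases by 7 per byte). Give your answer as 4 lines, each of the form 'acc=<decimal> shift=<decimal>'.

byte 0=0xC4: payload=0x44=68, contrib = 68<<0 = 68; acc -> 68, shift -> 7
byte 1=0xB2: payload=0x32=50, contrib = 50<<7 = 6400; acc -> 6468, shift -> 14
byte 2=0x8B: payload=0x0B=11, contrib = 11<<14 = 180224; acc -> 186692, shift -> 21
byte 3=0x1D: payload=0x1D=29, contrib = 29<<21 = 60817408; acc -> 61004100, shift -> 28

Answer: acc=68 shift=7
acc=6468 shift=14
acc=186692 shift=21
acc=61004100 shift=28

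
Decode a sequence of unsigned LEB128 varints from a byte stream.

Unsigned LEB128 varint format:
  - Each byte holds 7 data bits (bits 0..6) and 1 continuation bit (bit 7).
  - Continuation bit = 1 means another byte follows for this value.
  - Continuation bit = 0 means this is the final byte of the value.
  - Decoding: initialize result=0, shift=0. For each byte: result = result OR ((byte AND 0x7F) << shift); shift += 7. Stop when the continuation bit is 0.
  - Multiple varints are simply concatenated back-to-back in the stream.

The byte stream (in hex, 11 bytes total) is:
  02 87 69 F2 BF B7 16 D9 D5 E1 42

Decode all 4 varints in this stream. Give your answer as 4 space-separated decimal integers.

Answer: 2 13447 47046642 140012249

Derivation:
  byte[0]=0x02 cont=0 payload=0x02=2: acc |= 2<<0 -> acc=2 shift=7 [end]
Varint 1: bytes[0:1] = 02 -> value 2 (1 byte(s))
  byte[1]=0x87 cont=1 payload=0x07=7: acc |= 7<<0 -> acc=7 shift=7
  byte[2]=0x69 cont=0 payload=0x69=105: acc |= 105<<7 -> acc=13447 shift=14 [end]
Varint 2: bytes[1:3] = 87 69 -> value 13447 (2 byte(s))
  byte[3]=0xF2 cont=1 payload=0x72=114: acc |= 114<<0 -> acc=114 shift=7
  byte[4]=0xBF cont=1 payload=0x3F=63: acc |= 63<<7 -> acc=8178 shift=14
  byte[5]=0xB7 cont=1 payload=0x37=55: acc |= 55<<14 -> acc=909298 shift=21
  byte[6]=0x16 cont=0 payload=0x16=22: acc |= 22<<21 -> acc=47046642 shift=28 [end]
Varint 3: bytes[3:7] = F2 BF B7 16 -> value 47046642 (4 byte(s))
  byte[7]=0xD9 cont=1 payload=0x59=89: acc |= 89<<0 -> acc=89 shift=7
  byte[8]=0xD5 cont=1 payload=0x55=85: acc |= 85<<7 -> acc=10969 shift=14
  byte[9]=0xE1 cont=1 payload=0x61=97: acc |= 97<<14 -> acc=1600217 shift=21
  byte[10]=0x42 cont=0 payload=0x42=66: acc |= 66<<21 -> acc=140012249 shift=28 [end]
Varint 4: bytes[7:11] = D9 D5 E1 42 -> value 140012249 (4 byte(s))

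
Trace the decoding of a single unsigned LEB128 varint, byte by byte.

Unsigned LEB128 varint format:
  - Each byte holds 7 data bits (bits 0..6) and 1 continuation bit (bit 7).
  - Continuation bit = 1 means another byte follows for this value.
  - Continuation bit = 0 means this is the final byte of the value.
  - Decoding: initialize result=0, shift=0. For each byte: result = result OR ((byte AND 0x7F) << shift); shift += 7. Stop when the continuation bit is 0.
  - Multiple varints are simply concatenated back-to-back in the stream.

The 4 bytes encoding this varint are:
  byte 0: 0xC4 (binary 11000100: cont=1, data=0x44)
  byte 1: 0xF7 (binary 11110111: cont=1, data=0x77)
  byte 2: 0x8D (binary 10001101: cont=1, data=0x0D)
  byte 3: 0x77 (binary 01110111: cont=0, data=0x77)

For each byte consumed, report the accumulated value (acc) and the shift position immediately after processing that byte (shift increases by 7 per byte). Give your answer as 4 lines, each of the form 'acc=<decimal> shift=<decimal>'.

byte 0=0xC4: payload=0x44=68, contrib = 68<<0 = 68; acc -> 68, shift -> 7
byte 1=0xF7: payload=0x77=119, contrib = 119<<7 = 15232; acc -> 15300, shift -> 14
byte 2=0x8D: payload=0x0D=13, contrib = 13<<14 = 212992; acc -> 228292, shift -> 21
byte 3=0x77: payload=0x77=119, contrib = 119<<21 = 249561088; acc -> 249789380, shift -> 28

Answer: acc=68 shift=7
acc=15300 shift=14
acc=228292 shift=21
acc=249789380 shift=28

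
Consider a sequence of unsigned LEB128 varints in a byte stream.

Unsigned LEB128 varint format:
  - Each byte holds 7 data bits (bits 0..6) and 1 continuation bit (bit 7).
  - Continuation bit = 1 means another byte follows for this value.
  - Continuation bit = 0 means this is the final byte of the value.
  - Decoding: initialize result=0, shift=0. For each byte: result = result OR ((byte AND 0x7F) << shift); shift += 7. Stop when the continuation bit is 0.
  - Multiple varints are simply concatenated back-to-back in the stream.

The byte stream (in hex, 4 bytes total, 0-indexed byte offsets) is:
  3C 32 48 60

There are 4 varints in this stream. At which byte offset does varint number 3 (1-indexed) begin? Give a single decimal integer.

  byte[0]=0x3C cont=0 payload=0x3C=60: acc |= 60<<0 -> acc=60 shift=7 [end]
Varint 1: bytes[0:1] = 3C -> value 60 (1 byte(s))
  byte[1]=0x32 cont=0 payload=0x32=50: acc |= 50<<0 -> acc=50 shift=7 [end]
Varint 2: bytes[1:2] = 32 -> value 50 (1 byte(s))
  byte[2]=0x48 cont=0 payload=0x48=72: acc |= 72<<0 -> acc=72 shift=7 [end]
Varint 3: bytes[2:3] = 48 -> value 72 (1 byte(s))
  byte[3]=0x60 cont=0 payload=0x60=96: acc |= 96<<0 -> acc=96 shift=7 [end]
Varint 4: bytes[3:4] = 60 -> value 96 (1 byte(s))

Answer: 2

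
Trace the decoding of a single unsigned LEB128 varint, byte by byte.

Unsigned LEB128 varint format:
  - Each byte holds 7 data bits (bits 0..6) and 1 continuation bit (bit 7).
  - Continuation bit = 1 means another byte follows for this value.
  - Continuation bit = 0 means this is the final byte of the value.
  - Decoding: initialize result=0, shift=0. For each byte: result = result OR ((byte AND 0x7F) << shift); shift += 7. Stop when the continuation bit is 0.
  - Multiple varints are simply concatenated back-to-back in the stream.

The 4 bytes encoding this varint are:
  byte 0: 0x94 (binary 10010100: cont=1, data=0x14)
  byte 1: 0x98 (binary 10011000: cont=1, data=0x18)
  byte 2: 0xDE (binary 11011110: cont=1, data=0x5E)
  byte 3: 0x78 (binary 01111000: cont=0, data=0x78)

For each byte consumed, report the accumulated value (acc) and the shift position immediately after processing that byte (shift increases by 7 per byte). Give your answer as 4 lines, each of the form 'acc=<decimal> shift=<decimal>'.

Answer: acc=20 shift=7
acc=3092 shift=14
acc=1543188 shift=21
acc=253201428 shift=28

Derivation:
byte 0=0x94: payload=0x14=20, contrib = 20<<0 = 20; acc -> 20, shift -> 7
byte 1=0x98: payload=0x18=24, contrib = 24<<7 = 3072; acc -> 3092, shift -> 14
byte 2=0xDE: payload=0x5E=94, contrib = 94<<14 = 1540096; acc -> 1543188, shift -> 21
byte 3=0x78: payload=0x78=120, contrib = 120<<21 = 251658240; acc -> 253201428, shift -> 28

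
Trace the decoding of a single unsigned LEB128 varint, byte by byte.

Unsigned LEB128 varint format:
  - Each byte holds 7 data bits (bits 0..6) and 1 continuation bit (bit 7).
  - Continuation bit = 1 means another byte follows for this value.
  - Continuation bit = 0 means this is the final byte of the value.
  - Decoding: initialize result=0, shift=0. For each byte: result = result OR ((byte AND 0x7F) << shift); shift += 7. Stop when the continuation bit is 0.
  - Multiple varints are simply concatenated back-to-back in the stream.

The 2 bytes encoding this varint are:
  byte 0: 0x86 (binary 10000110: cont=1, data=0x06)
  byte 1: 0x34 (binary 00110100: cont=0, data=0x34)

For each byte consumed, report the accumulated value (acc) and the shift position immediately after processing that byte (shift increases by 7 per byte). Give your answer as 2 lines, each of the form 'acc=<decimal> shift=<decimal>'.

byte 0=0x86: payload=0x06=6, contrib = 6<<0 = 6; acc -> 6, shift -> 7
byte 1=0x34: payload=0x34=52, contrib = 52<<7 = 6656; acc -> 6662, shift -> 14

Answer: acc=6 shift=7
acc=6662 shift=14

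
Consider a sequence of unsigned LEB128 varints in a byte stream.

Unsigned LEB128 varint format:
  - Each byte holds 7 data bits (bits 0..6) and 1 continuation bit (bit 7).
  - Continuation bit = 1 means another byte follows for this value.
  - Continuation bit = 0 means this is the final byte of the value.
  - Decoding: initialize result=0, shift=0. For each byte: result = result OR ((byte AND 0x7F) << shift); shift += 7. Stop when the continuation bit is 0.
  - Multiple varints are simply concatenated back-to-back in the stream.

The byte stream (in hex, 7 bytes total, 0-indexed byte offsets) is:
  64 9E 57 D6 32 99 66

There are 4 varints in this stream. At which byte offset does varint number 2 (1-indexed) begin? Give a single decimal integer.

Answer: 1

Derivation:
  byte[0]=0x64 cont=0 payload=0x64=100: acc |= 100<<0 -> acc=100 shift=7 [end]
Varint 1: bytes[0:1] = 64 -> value 100 (1 byte(s))
  byte[1]=0x9E cont=1 payload=0x1E=30: acc |= 30<<0 -> acc=30 shift=7
  byte[2]=0x57 cont=0 payload=0x57=87: acc |= 87<<7 -> acc=11166 shift=14 [end]
Varint 2: bytes[1:3] = 9E 57 -> value 11166 (2 byte(s))
  byte[3]=0xD6 cont=1 payload=0x56=86: acc |= 86<<0 -> acc=86 shift=7
  byte[4]=0x32 cont=0 payload=0x32=50: acc |= 50<<7 -> acc=6486 shift=14 [end]
Varint 3: bytes[3:5] = D6 32 -> value 6486 (2 byte(s))
  byte[5]=0x99 cont=1 payload=0x19=25: acc |= 25<<0 -> acc=25 shift=7
  byte[6]=0x66 cont=0 payload=0x66=102: acc |= 102<<7 -> acc=13081 shift=14 [end]
Varint 4: bytes[5:7] = 99 66 -> value 13081 (2 byte(s))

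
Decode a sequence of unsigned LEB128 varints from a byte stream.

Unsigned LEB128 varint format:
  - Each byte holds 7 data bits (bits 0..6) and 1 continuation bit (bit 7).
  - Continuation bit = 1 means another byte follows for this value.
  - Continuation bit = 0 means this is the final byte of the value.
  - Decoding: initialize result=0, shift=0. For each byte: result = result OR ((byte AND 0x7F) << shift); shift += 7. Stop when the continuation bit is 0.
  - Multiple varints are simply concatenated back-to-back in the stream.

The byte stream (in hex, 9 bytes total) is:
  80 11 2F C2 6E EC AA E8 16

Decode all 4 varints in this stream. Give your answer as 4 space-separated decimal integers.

  byte[0]=0x80 cont=1 payload=0x00=0: acc |= 0<<0 -> acc=0 shift=7
  byte[1]=0x11 cont=0 payload=0x11=17: acc |= 17<<7 -> acc=2176 shift=14 [end]
Varint 1: bytes[0:2] = 80 11 -> value 2176 (2 byte(s))
  byte[2]=0x2F cont=0 payload=0x2F=47: acc |= 47<<0 -> acc=47 shift=7 [end]
Varint 2: bytes[2:3] = 2F -> value 47 (1 byte(s))
  byte[3]=0xC2 cont=1 payload=0x42=66: acc |= 66<<0 -> acc=66 shift=7
  byte[4]=0x6E cont=0 payload=0x6E=110: acc |= 110<<7 -> acc=14146 shift=14 [end]
Varint 3: bytes[3:5] = C2 6E -> value 14146 (2 byte(s))
  byte[5]=0xEC cont=1 payload=0x6C=108: acc |= 108<<0 -> acc=108 shift=7
  byte[6]=0xAA cont=1 payload=0x2A=42: acc |= 42<<7 -> acc=5484 shift=14
  byte[7]=0xE8 cont=1 payload=0x68=104: acc |= 104<<14 -> acc=1709420 shift=21
  byte[8]=0x16 cont=0 payload=0x16=22: acc |= 22<<21 -> acc=47846764 shift=28 [end]
Varint 4: bytes[5:9] = EC AA E8 16 -> value 47846764 (4 byte(s))

Answer: 2176 47 14146 47846764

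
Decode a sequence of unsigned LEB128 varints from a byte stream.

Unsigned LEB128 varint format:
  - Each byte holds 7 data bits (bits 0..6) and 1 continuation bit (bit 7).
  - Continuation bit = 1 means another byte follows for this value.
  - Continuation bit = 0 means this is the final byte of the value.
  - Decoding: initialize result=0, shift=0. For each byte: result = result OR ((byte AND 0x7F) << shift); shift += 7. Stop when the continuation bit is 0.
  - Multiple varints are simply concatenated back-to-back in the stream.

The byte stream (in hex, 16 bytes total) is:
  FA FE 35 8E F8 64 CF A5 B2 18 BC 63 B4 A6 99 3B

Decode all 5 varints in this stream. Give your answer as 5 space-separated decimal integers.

Answer: 884602 1653774 51155663 12732 124146484

Derivation:
  byte[0]=0xFA cont=1 payload=0x7A=122: acc |= 122<<0 -> acc=122 shift=7
  byte[1]=0xFE cont=1 payload=0x7E=126: acc |= 126<<7 -> acc=16250 shift=14
  byte[2]=0x35 cont=0 payload=0x35=53: acc |= 53<<14 -> acc=884602 shift=21 [end]
Varint 1: bytes[0:3] = FA FE 35 -> value 884602 (3 byte(s))
  byte[3]=0x8E cont=1 payload=0x0E=14: acc |= 14<<0 -> acc=14 shift=7
  byte[4]=0xF8 cont=1 payload=0x78=120: acc |= 120<<7 -> acc=15374 shift=14
  byte[5]=0x64 cont=0 payload=0x64=100: acc |= 100<<14 -> acc=1653774 shift=21 [end]
Varint 2: bytes[3:6] = 8E F8 64 -> value 1653774 (3 byte(s))
  byte[6]=0xCF cont=1 payload=0x4F=79: acc |= 79<<0 -> acc=79 shift=7
  byte[7]=0xA5 cont=1 payload=0x25=37: acc |= 37<<7 -> acc=4815 shift=14
  byte[8]=0xB2 cont=1 payload=0x32=50: acc |= 50<<14 -> acc=824015 shift=21
  byte[9]=0x18 cont=0 payload=0x18=24: acc |= 24<<21 -> acc=51155663 shift=28 [end]
Varint 3: bytes[6:10] = CF A5 B2 18 -> value 51155663 (4 byte(s))
  byte[10]=0xBC cont=1 payload=0x3C=60: acc |= 60<<0 -> acc=60 shift=7
  byte[11]=0x63 cont=0 payload=0x63=99: acc |= 99<<7 -> acc=12732 shift=14 [end]
Varint 4: bytes[10:12] = BC 63 -> value 12732 (2 byte(s))
  byte[12]=0xB4 cont=1 payload=0x34=52: acc |= 52<<0 -> acc=52 shift=7
  byte[13]=0xA6 cont=1 payload=0x26=38: acc |= 38<<7 -> acc=4916 shift=14
  byte[14]=0x99 cont=1 payload=0x19=25: acc |= 25<<14 -> acc=414516 shift=21
  byte[15]=0x3B cont=0 payload=0x3B=59: acc |= 59<<21 -> acc=124146484 shift=28 [end]
Varint 5: bytes[12:16] = B4 A6 99 3B -> value 124146484 (4 byte(s))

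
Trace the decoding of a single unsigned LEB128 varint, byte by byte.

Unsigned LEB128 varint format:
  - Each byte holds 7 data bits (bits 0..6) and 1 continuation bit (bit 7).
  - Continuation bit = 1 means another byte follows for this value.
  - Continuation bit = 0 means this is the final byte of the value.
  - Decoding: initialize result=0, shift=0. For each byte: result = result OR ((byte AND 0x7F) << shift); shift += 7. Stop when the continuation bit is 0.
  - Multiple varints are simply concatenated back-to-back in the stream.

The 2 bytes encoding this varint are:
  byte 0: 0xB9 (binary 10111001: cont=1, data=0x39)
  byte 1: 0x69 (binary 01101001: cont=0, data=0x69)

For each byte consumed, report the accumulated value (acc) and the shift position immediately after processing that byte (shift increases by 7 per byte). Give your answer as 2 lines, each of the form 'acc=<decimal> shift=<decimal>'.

byte 0=0xB9: payload=0x39=57, contrib = 57<<0 = 57; acc -> 57, shift -> 7
byte 1=0x69: payload=0x69=105, contrib = 105<<7 = 13440; acc -> 13497, shift -> 14

Answer: acc=57 shift=7
acc=13497 shift=14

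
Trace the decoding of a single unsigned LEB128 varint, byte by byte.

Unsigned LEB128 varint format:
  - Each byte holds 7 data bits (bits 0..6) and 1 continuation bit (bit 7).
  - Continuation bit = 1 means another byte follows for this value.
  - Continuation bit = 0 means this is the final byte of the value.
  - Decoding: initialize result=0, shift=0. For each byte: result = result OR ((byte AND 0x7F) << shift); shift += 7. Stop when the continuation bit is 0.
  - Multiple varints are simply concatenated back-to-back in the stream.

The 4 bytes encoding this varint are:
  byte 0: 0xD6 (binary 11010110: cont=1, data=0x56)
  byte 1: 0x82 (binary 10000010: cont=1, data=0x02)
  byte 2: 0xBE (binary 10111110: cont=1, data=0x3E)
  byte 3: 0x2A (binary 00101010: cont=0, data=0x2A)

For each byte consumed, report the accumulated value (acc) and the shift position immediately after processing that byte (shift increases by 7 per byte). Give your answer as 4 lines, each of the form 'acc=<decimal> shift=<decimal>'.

Answer: acc=86 shift=7
acc=342 shift=14
acc=1016150 shift=21
acc=89096534 shift=28

Derivation:
byte 0=0xD6: payload=0x56=86, contrib = 86<<0 = 86; acc -> 86, shift -> 7
byte 1=0x82: payload=0x02=2, contrib = 2<<7 = 256; acc -> 342, shift -> 14
byte 2=0xBE: payload=0x3E=62, contrib = 62<<14 = 1015808; acc -> 1016150, shift -> 21
byte 3=0x2A: payload=0x2A=42, contrib = 42<<21 = 88080384; acc -> 89096534, shift -> 28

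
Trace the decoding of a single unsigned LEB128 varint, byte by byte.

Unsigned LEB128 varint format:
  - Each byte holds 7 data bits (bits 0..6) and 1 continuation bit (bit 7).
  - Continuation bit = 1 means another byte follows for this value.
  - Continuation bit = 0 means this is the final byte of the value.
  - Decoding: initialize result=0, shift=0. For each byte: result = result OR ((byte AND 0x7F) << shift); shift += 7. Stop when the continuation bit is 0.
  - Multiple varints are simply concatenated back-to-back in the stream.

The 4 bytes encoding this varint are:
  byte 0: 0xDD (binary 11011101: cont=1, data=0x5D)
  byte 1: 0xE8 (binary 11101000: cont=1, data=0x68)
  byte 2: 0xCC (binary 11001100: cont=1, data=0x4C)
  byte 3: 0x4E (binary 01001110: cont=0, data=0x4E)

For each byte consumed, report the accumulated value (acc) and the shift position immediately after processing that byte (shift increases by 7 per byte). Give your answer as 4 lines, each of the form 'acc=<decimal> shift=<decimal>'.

byte 0=0xDD: payload=0x5D=93, contrib = 93<<0 = 93; acc -> 93, shift -> 7
byte 1=0xE8: payload=0x68=104, contrib = 104<<7 = 13312; acc -> 13405, shift -> 14
byte 2=0xCC: payload=0x4C=76, contrib = 76<<14 = 1245184; acc -> 1258589, shift -> 21
byte 3=0x4E: payload=0x4E=78, contrib = 78<<21 = 163577856; acc -> 164836445, shift -> 28

Answer: acc=93 shift=7
acc=13405 shift=14
acc=1258589 shift=21
acc=164836445 shift=28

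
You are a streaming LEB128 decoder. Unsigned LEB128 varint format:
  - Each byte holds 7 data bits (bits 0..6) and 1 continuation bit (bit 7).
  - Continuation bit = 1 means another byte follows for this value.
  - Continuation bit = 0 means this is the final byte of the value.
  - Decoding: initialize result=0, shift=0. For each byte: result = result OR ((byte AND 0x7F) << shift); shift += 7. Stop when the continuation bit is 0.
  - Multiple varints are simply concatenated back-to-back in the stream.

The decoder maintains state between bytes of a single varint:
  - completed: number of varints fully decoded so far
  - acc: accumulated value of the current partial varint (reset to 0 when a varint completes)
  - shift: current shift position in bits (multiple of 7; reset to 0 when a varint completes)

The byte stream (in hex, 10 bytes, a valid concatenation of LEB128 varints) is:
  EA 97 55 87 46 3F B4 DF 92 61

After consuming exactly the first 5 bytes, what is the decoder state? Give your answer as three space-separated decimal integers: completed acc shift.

Answer: 2 0 0

Derivation:
byte[0]=0xEA cont=1 payload=0x6A: acc |= 106<<0 -> completed=0 acc=106 shift=7
byte[1]=0x97 cont=1 payload=0x17: acc |= 23<<7 -> completed=0 acc=3050 shift=14
byte[2]=0x55 cont=0 payload=0x55: varint #1 complete (value=1395690); reset -> completed=1 acc=0 shift=0
byte[3]=0x87 cont=1 payload=0x07: acc |= 7<<0 -> completed=1 acc=7 shift=7
byte[4]=0x46 cont=0 payload=0x46: varint #2 complete (value=8967); reset -> completed=2 acc=0 shift=0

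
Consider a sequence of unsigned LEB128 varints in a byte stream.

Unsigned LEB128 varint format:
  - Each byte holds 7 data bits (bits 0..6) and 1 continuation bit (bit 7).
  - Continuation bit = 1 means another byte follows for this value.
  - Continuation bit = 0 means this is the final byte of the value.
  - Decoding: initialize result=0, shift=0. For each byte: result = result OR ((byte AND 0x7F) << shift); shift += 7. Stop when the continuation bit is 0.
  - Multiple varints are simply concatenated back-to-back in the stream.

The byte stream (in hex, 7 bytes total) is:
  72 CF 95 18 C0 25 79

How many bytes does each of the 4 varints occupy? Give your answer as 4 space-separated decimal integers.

  byte[0]=0x72 cont=0 payload=0x72=114: acc |= 114<<0 -> acc=114 shift=7 [end]
Varint 1: bytes[0:1] = 72 -> value 114 (1 byte(s))
  byte[1]=0xCF cont=1 payload=0x4F=79: acc |= 79<<0 -> acc=79 shift=7
  byte[2]=0x95 cont=1 payload=0x15=21: acc |= 21<<7 -> acc=2767 shift=14
  byte[3]=0x18 cont=0 payload=0x18=24: acc |= 24<<14 -> acc=395983 shift=21 [end]
Varint 2: bytes[1:4] = CF 95 18 -> value 395983 (3 byte(s))
  byte[4]=0xC0 cont=1 payload=0x40=64: acc |= 64<<0 -> acc=64 shift=7
  byte[5]=0x25 cont=0 payload=0x25=37: acc |= 37<<7 -> acc=4800 shift=14 [end]
Varint 3: bytes[4:6] = C0 25 -> value 4800 (2 byte(s))
  byte[6]=0x79 cont=0 payload=0x79=121: acc |= 121<<0 -> acc=121 shift=7 [end]
Varint 4: bytes[6:7] = 79 -> value 121 (1 byte(s))

Answer: 1 3 2 1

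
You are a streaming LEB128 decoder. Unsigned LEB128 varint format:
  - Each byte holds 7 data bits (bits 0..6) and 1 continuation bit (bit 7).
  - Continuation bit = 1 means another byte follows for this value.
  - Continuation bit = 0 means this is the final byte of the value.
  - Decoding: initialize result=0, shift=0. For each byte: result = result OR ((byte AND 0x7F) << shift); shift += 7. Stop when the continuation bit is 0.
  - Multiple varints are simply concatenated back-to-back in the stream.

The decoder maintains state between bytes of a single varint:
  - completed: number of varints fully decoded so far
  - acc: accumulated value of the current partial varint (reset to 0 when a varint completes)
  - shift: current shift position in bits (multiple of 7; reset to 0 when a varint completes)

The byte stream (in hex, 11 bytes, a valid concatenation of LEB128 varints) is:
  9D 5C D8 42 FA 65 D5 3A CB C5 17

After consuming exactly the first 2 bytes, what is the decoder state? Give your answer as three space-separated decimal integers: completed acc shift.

Answer: 1 0 0

Derivation:
byte[0]=0x9D cont=1 payload=0x1D: acc |= 29<<0 -> completed=0 acc=29 shift=7
byte[1]=0x5C cont=0 payload=0x5C: varint #1 complete (value=11805); reset -> completed=1 acc=0 shift=0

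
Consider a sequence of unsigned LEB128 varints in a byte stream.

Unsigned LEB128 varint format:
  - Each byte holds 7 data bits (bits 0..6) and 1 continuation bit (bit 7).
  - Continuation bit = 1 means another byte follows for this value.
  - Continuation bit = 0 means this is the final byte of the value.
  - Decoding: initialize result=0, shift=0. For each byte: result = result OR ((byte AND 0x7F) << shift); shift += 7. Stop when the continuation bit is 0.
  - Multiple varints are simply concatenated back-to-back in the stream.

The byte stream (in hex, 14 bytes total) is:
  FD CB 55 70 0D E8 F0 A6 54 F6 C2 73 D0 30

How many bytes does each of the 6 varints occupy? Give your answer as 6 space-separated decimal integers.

Answer: 3 1 1 4 3 2

Derivation:
  byte[0]=0xFD cont=1 payload=0x7D=125: acc |= 125<<0 -> acc=125 shift=7
  byte[1]=0xCB cont=1 payload=0x4B=75: acc |= 75<<7 -> acc=9725 shift=14
  byte[2]=0x55 cont=0 payload=0x55=85: acc |= 85<<14 -> acc=1402365 shift=21 [end]
Varint 1: bytes[0:3] = FD CB 55 -> value 1402365 (3 byte(s))
  byte[3]=0x70 cont=0 payload=0x70=112: acc |= 112<<0 -> acc=112 shift=7 [end]
Varint 2: bytes[3:4] = 70 -> value 112 (1 byte(s))
  byte[4]=0x0D cont=0 payload=0x0D=13: acc |= 13<<0 -> acc=13 shift=7 [end]
Varint 3: bytes[4:5] = 0D -> value 13 (1 byte(s))
  byte[5]=0xE8 cont=1 payload=0x68=104: acc |= 104<<0 -> acc=104 shift=7
  byte[6]=0xF0 cont=1 payload=0x70=112: acc |= 112<<7 -> acc=14440 shift=14
  byte[7]=0xA6 cont=1 payload=0x26=38: acc |= 38<<14 -> acc=637032 shift=21
  byte[8]=0x54 cont=0 payload=0x54=84: acc |= 84<<21 -> acc=176797800 shift=28 [end]
Varint 4: bytes[5:9] = E8 F0 A6 54 -> value 176797800 (4 byte(s))
  byte[9]=0xF6 cont=1 payload=0x76=118: acc |= 118<<0 -> acc=118 shift=7
  byte[10]=0xC2 cont=1 payload=0x42=66: acc |= 66<<7 -> acc=8566 shift=14
  byte[11]=0x73 cont=0 payload=0x73=115: acc |= 115<<14 -> acc=1892726 shift=21 [end]
Varint 5: bytes[9:12] = F6 C2 73 -> value 1892726 (3 byte(s))
  byte[12]=0xD0 cont=1 payload=0x50=80: acc |= 80<<0 -> acc=80 shift=7
  byte[13]=0x30 cont=0 payload=0x30=48: acc |= 48<<7 -> acc=6224 shift=14 [end]
Varint 6: bytes[12:14] = D0 30 -> value 6224 (2 byte(s))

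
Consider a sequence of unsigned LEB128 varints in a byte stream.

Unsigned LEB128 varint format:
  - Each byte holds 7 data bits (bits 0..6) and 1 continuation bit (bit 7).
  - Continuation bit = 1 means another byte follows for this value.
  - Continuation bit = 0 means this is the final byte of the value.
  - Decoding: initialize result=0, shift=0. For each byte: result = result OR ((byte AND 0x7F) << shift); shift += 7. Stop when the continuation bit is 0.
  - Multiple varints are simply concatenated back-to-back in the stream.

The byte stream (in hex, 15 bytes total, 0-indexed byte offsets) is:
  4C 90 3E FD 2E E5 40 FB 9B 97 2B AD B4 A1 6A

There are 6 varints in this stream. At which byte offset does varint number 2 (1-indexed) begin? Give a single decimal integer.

  byte[0]=0x4C cont=0 payload=0x4C=76: acc |= 76<<0 -> acc=76 shift=7 [end]
Varint 1: bytes[0:1] = 4C -> value 76 (1 byte(s))
  byte[1]=0x90 cont=1 payload=0x10=16: acc |= 16<<0 -> acc=16 shift=7
  byte[2]=0x3E cont=0 payload=0x3E=62: acc |= 62<<7 -> acc=7952 shift=14 [end]
Varint 2: bytes[1:3] = 90 3E -> value 7952 (2 byte(s))
  byte[3]=0xFD cont=1 payload=0x7D=125: acc |= 125<<0 -> acc=125 shift=7
  byte[4]=0x2E cont=0 payload=0x2E=46: acc |= 46<<7 -> acc=6013 shift=14 [end]
Varint 3: bytes[3:5] = FD 2E -> value 6013 (2 byte(s))
  byte[5]=0xE5 cont=1 payload=0x65=101: acc |= 101<<0 -> acc=101 shift=7
  byte[6]=0x40 cont=0 payload=0x40=64: acc |= 64<<7 -> acc=8293 shift=14 [end]
Varint 4: bytes[5:7] = E5 40 -> value 8293 (2 byte(s))
  byte[7]=0xFB cont=1 payload=0x7B=123: acc |= 123<<0 -> acc=123 shift=7
  byte[8]=0x9B cont=1 payload=0x1B=27: acc |= 27<<7 -> acc=3579 shift=14
  byte[9]=0x97 cont=1 payload=0x17=23: acc |= 23<<14 -> acc=380411 shift=21
  byte[10]=0x2B cont=0 payload=0x2B=43: acc |= 43<<21 -> acc=90557947 shift=28 [end]
Varint 5: bytes[7:11] = FB 9B 97 2B -> value 90557947 (4 byte(s))
  byte[11]=0xAD cont=1 payload=0x2D=45: acc |= 45<<0 -> acc=45 shift=7
  byte[12]=0xB4 cont=1 payload=0x34=52: acc |= 52<<7 -> acc=6701 shift=14
  byte[13]=0xA1 cont=1 payload=0x21=33: acc |= 33<<14 -> acc=547373 shift=21
  byte[14]=0x6A cont=0 payload=0x6A=106: acc |= 106<<21 -> acc=222845485 shift=28 [end]
Varint 6: bytes[11:15] = AD B4 A1 6A -> value 222845485 (4 byte(s))

Answer: 1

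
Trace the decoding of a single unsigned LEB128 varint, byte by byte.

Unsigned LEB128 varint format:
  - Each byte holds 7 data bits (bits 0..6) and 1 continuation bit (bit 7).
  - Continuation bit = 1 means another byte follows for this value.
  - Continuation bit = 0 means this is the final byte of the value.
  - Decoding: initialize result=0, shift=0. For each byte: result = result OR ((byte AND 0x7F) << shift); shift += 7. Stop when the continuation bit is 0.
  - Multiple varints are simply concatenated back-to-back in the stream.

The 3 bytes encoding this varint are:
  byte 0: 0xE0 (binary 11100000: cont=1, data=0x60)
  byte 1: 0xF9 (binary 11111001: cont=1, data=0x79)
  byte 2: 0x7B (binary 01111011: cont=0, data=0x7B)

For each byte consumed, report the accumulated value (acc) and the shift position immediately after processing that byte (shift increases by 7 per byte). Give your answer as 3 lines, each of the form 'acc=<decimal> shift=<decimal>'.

byte 0=0xE0: payload=0x60=96, contrib = 96<<0 = 96; acc -> 96, shift -> 7
byte 1=0xF9: payload=0x79=121, contrib = 121<<7 = 15488; acc -> 15584, shift -> 14
byte 2=0x7B: payload=0x7B=123, contrib = 123<<14 = 2015232; acc -> 2030816, shift -> 21

Answer: acc=96 shift=7
acc=15584 shift=14
acc=2030816 shift=21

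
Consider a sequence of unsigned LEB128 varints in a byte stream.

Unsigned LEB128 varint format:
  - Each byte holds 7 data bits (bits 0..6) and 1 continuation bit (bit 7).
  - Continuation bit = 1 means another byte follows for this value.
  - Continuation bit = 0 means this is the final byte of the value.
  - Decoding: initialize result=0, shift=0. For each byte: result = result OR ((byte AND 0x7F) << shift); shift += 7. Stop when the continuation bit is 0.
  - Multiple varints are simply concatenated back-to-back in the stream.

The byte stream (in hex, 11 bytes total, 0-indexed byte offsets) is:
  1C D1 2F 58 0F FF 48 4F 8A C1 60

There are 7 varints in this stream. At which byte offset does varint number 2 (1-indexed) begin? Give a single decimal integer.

  byte[0]=0x1C cont=0 payload=0x1C=28: acc |= 28<<0 -> acc=28 shift=7 [end]
Varint 1: bytes[0:1] = 1C -> value 28 (1 byte(s))
  byte[1]=0xD1 cont=1 payload=0x51=81: acc |= 81<<0 -> acc=81 shift=7
  byte[2]=0x2F cont=0 payload=0x2F=47: acc |= 47<<7 -> acc=6097 shift=14 [end]
Varint 2: bytes[1:3] = D1 2F -> value 6097 (2 byte(s))
  byte[3]=0x58 cont=0 payload=0x58=88: acc |= 88<<0 -> acc=88 shift=7 [end]
Varint 3: bytes[3:4] = 58 -> value 88 (1 byte(s))
  byte[4]=0x0F cont=0 payload=0x0F=15: acc |= 15<<0 -> acc=15 shift=7 [end]
Varint 4: bytes[4:5] = 0F -> value 15 (1 byte(s))
  byte[5]=0xFF cont=1 payload=0x7F=127: acc |= 127<<0 -> acc=127 shift=7
  byte[6]=0x48 cont=0 payload=0x48=72: acc |= 72<<7 -> acc=9343 shift=14 [end]
Varint 5: bytes[5:7] = FF 48 -> value 9343 (2 byte(s))
  byte[7]=0x4F cont=0 payload=0x4F=79: acc |= 79<<0 -> acc=79 shift=7 [end]
Varint 6: bytes[7:8] = 4F -> value 79 (1 byte(s))
  byte[8]=0x8A cont=1 payload=0x0A=10: acc |= 10<<0 -> acc=10 shift=7
  byte[9]=0xC1 cont=1 payload=0x41=65: acc |= 65<<7 -> acc=8330 shift=14
  byte[10]=0x60 cont=0 payload=0x60=96: acc |= 96<<14 -> acc=1581194 shift=21 [end]
Varint 7: bytes[8:11] = 8A C1 60 -> value 1581194 (3 byte(s))

Answer: 1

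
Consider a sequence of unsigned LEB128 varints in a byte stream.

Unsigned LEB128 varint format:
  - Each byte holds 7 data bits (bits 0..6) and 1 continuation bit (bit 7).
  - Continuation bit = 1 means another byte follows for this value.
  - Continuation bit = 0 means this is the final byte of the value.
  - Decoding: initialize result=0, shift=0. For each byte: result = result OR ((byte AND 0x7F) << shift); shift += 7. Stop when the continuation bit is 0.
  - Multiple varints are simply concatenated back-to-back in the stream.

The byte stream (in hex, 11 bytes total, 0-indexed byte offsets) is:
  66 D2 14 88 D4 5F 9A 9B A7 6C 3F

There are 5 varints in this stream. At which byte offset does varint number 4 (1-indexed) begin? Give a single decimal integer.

  byte[0]=0x66 cont=0 payload=0x66=102: acc |= 102<<0 -> acc=102 shift=7 [end]
Varint 1: bytes[0:1] = 66 -> value 102 (1 byte(s))
  byte[1]=0xD2 cont=1 payload=0x52=82: acc |= 82<<0 -> acc=82 shift=7
  byte[2]=0x14 cont=0 payload=0x14=20: acc |= 20<<7 -> acc=2642 shift=14 [end]
Varint 2: bytes[1:3] = D2 14 -> value 2642 (2 byte(s))
  byte[3]=0x88 cont=1 payload=0x08=8: acc |= 8<<0 -> acc=8 shift=7
  byte[4]=0xD4 cont=1 payload=0x54=84: acc |= 84<<7 -> acc=10760 shift=14
  byte[5]=0x5F cont=0 payload=0x5F=95: acc |= 95<<14 -> acc=1567240 shift=21 [end]
Varint 3: bytes[3:6] = 88 D4 5F -> value 1567240 (3 byte(s))
  byte[6]=0x9A cont=1 payload=0x1A=26: acc |= 26<<0 -> acc=26 shift=7
  byte[7]=0x9B cont=1 payload=0x1B=27: acc |= 27<<7 -> acc=3482 shift=14
  byte[8]=0xA7 cont=1 payload=0x27=39: acc |= 39<<14 -> acc=642458 shift=21
  byte[9]=0x6C cont=0 payload=0x6C=108: acc |= 108<<21 -> acc=227134874 shift=28 [end]
Varint 4: bytes[6:10] = 9A 9B A7 6C -> value 227134874 (4 byte(s))
  byte[10]=0x3F cont=0 payload=0x3F=63: acc |= 63<<0 -> acc=63 shift=7 [end]
Varint 5: bytes[10:11] = 3F -> value 63 (1 byte(s))

Answer: 6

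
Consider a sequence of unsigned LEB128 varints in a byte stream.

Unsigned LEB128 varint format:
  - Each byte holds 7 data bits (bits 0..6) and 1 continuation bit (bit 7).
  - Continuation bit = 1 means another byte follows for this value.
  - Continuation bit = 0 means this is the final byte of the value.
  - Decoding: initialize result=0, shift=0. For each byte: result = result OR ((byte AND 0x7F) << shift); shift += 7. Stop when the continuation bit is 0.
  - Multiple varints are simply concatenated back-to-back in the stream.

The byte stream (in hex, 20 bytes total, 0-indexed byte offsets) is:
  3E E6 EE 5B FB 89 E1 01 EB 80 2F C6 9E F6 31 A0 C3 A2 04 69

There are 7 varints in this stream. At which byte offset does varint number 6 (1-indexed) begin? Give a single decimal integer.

Answer: 15

Derivation:
  byte[0]=0x3E cont=0 payload=0x3E=62: acc |= 62<<0 -> acc=62 shift=7 [end]
Varint 1: bytes[0:1] = 3E -> value 62 (1 byte(s))
  byte[1]=0xE6 cont=1 payload=0x66=102: acc |= 102<<0 -> acc=102 shift=7
  byte[2]=0xEE cont=1 payload=0x6E=110: acc |= 110<<7 -> acc=14182 shift=14
  byte[3]=0x5B cont=0 payload=0x5B=91: acc |= 91<<14 -> acc=1505126 shift=21 [end]
Varint 2: bytes[1:4] = E6 EE 5B -> value 1505126 (3 byte(s))
  byte[4]=0xFB cont=1 payload=0x7B=123: acc |= 123<<0 -> acc=123 shift=7
  byte[5]=0x89 cont=1 payload=0x09=9: acc |= 9<<7 -> acc=1275 shift=14
  byte[6]=0xE1 cont=1 payload=0x61=97: acc |= 97<<14 -> acc=1590523 shift=21
  byte[7]=0x01 cont=0 payload=0x01=1: acc |= 1<<21 -> acc=3687675 shift=28 [end]
Varint 3: bytes[4:8] = FB 89 E1 01 -> value 3687675 (4 byte(s))
  byte[8]=0xEB cont=1 payload=0x6B=107: acc |= 107<<0 -> acc=107 shift=7
  byte[9]=0x80 cont=1 payload=0x00=0: acc |= 0<<7 -> acc=107 shift=14
  byte[10]=0x2F cont=0 payload=0x2F=47: acc |= 47<<14 -> acc=770155 shift=21 [end]
Varint 4: bytes[8:11] = EB 80 2F -> value 770155 (3 byte(s))
  byte[11]=0xC6 cont=1 payload=0x46=70: acc |= 70<<0 -> acc=70 shift=7
  byte[12]=0x9E cont=1 payload=0x1E=30: acc |= 30<<7 -> acc=3910 shift=14
  byte[13]=0xF6 cont=1 payload=0x76=118: acc |= 118<<14 -> acc=1937222 shift=21
  byte[14]=0x31 cont=0 payload=0x31=49: acc |= 49<<21 -> acc=104697670 shift=28 [end]
Varint 5: bytes[11:15] = C6 9E F6 31 -> value 104697670 (4 byte(s))
  byte[15]=0xA0 cont=1 payload=0x20=32: acc |= 32<<0 -> acc=32 shift=7
  byte[16]=0xC3 cont=1 payload=0x43=67: acc |= 67<<7 -> acc=8608 shift=14
  byte[17]=0xA2 cont=1 payload=0x22=34: acc |= 34<<14 -> acc=565664 shift=21
  byte[18]=0x04 cont=0 payload=0x04=4: acc |= 4<<21 -> acc=8954272 shift=28 [end]
Varint 6: bytes[15:19] = A0 C3 A2 04 -> value 8954272 (4 byte(s))
  byte[19]=0x69 cont=0 payload=0x69=105: acc |= 105<<0 -> acc=105 shift=7 [end]
Varint 7: bytes[19:20] = 69 -> value 105 (1 byte(s))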